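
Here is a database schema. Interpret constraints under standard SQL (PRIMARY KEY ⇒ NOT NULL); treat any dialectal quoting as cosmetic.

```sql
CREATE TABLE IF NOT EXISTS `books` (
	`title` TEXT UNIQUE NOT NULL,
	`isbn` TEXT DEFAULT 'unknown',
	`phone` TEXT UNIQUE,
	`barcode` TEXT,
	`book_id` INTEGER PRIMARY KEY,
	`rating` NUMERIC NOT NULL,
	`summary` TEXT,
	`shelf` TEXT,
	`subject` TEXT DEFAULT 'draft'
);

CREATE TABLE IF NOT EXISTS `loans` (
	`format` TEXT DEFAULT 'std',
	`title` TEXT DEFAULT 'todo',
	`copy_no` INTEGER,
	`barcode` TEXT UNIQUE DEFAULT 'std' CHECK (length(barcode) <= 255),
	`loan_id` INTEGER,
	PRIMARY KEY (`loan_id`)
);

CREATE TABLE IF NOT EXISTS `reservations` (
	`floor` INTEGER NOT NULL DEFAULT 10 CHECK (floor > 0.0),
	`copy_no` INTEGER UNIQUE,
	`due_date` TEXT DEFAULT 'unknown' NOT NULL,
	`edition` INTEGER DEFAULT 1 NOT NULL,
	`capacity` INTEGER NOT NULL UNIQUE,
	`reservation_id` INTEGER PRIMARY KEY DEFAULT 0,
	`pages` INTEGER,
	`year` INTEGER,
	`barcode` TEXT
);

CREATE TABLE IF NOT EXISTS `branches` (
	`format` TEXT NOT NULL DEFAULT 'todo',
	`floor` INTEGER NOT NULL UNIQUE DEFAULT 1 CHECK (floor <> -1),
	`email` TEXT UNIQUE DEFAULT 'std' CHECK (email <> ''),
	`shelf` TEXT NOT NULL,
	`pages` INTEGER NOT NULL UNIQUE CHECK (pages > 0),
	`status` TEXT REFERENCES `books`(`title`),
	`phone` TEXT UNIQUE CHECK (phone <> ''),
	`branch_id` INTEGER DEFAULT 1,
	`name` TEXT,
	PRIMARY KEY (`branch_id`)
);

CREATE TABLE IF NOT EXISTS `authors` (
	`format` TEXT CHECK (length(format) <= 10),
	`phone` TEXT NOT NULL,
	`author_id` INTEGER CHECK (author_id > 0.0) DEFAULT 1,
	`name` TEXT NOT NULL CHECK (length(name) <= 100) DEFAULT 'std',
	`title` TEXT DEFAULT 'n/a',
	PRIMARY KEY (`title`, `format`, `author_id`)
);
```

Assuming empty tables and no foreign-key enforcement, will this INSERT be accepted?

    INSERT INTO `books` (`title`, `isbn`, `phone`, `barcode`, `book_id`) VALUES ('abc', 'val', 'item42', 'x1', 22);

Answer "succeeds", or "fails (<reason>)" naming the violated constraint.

rating is omitted from the column list and has no DEFAULT, so it would receive NULL.
But rating is declared NOT NULL.

fails (NOT NULL on rating)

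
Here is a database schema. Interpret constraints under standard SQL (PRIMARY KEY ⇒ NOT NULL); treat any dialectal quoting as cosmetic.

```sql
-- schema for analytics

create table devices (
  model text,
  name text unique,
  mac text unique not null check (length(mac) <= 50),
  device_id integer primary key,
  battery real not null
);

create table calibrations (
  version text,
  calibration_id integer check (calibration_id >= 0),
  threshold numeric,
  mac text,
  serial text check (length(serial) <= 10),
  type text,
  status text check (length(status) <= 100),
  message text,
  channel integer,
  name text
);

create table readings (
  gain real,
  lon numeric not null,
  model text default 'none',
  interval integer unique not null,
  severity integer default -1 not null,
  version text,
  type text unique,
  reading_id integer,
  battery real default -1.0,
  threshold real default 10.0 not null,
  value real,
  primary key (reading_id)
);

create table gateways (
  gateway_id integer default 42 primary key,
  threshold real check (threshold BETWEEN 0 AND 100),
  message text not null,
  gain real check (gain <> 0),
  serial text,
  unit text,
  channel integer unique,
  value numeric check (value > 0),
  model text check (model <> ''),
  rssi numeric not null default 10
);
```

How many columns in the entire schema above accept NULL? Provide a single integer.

25

devices: 2 nullable (model, name — PK (device_id) and explicit NOT NULL columns excluded).
calibrations: 10 nullable (version, calibration_id, threshold, mac, serial, type, status, message, channel, name — PK none and explicit NOT NULL columns excluded).
readings: 6 nullable (gain, model, version, type, battery, value — PK (reading_id) and explicit NOT NULL columns excluded).
gateways: 7 nullable (threshold, gain, serial, unit, channel, value, model — PK (gateway_id) and explicit NOT NULL columns excluded).
Total: 2 + 10 + 6 + 7 = 25.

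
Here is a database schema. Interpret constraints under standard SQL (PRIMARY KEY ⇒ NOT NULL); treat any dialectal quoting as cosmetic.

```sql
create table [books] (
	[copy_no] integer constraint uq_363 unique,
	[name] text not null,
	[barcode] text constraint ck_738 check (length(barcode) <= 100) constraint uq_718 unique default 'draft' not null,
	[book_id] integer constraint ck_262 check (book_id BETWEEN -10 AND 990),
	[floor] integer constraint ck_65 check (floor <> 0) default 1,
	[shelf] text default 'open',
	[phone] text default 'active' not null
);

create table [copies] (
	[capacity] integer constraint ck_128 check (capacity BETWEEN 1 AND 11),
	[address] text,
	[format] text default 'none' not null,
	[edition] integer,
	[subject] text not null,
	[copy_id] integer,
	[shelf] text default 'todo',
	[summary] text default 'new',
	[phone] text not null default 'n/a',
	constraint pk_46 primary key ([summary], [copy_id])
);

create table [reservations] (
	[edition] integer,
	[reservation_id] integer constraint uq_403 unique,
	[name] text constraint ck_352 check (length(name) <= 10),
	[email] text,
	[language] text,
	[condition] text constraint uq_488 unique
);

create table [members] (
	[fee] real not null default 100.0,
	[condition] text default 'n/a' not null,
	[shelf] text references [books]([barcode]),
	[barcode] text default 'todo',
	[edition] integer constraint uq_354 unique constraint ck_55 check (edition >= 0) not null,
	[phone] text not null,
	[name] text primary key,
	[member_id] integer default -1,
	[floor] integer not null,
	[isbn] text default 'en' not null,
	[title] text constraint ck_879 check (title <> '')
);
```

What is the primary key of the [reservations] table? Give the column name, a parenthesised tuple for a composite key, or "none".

No column is declared PRIMARY KEY inline, and there is no table-level PRIMARY KEY clause in reservations.

none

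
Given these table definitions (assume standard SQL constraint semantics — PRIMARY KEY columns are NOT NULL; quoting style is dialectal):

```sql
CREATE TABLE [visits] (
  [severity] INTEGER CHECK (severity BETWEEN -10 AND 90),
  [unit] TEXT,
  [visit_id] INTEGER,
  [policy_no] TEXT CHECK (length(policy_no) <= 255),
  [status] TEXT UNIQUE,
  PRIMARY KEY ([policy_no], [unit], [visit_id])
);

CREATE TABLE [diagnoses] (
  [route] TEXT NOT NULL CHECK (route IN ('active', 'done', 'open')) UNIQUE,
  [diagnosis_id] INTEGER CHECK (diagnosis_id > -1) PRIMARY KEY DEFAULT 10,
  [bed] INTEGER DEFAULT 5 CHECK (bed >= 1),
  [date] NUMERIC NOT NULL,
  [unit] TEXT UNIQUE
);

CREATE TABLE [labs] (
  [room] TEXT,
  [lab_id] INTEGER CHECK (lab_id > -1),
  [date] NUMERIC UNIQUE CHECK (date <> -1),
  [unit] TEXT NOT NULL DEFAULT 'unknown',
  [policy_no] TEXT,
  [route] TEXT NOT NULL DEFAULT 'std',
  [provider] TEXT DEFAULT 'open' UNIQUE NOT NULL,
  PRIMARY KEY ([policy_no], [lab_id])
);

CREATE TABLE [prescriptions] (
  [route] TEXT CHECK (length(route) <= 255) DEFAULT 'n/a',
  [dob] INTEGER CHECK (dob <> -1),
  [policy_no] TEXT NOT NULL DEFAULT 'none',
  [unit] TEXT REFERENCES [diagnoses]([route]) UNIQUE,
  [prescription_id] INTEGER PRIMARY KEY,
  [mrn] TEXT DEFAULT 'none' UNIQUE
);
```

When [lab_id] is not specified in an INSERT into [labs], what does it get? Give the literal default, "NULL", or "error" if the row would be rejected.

lab_id has no DEFAULT clause.
Omitting it would insert NULL, but it is part of the PRIMARY KEY, so the INSERT fails.

error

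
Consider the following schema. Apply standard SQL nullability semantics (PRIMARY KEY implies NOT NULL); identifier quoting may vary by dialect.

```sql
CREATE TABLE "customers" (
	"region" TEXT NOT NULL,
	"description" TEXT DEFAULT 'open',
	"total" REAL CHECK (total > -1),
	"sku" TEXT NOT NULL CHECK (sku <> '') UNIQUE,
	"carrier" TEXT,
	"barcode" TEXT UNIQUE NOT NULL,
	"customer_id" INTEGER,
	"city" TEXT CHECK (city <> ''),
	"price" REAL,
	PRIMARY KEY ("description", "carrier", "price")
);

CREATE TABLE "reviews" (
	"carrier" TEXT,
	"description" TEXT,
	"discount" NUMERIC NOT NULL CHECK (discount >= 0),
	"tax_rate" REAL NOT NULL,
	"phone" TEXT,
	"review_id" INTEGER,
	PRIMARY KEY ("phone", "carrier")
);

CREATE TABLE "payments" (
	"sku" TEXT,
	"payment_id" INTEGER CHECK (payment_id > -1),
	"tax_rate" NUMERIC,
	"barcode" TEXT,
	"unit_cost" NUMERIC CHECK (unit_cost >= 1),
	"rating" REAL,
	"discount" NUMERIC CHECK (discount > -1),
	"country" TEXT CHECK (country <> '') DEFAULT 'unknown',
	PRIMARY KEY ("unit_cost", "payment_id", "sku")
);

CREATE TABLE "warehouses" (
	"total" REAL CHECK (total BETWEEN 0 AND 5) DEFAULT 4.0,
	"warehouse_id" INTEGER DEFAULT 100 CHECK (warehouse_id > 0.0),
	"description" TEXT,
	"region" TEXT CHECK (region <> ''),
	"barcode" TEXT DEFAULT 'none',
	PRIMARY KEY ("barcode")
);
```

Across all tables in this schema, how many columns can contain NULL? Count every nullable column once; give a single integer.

customers: 3 nullable (total, customer_id, city — PK (description, carrier, price) and explicit NOT NULL columns excluded).
reviews: 2 nullable (description, review_id — PK (phone, carrier) and explicit NOT NULL columns excluded).
payments: 5 nullable (tax_rate, barcode, rating, discount, country — PK (unit_cost, payment_id, sku) and explicit NOT NULL columns excluded).
warehouses: 4 nullable (total, warehouse_id, description, region — PK (barcode) and explicit NOT NULL columns excluded).
Total: 3 + 2 + 5 + 4 = 14.

14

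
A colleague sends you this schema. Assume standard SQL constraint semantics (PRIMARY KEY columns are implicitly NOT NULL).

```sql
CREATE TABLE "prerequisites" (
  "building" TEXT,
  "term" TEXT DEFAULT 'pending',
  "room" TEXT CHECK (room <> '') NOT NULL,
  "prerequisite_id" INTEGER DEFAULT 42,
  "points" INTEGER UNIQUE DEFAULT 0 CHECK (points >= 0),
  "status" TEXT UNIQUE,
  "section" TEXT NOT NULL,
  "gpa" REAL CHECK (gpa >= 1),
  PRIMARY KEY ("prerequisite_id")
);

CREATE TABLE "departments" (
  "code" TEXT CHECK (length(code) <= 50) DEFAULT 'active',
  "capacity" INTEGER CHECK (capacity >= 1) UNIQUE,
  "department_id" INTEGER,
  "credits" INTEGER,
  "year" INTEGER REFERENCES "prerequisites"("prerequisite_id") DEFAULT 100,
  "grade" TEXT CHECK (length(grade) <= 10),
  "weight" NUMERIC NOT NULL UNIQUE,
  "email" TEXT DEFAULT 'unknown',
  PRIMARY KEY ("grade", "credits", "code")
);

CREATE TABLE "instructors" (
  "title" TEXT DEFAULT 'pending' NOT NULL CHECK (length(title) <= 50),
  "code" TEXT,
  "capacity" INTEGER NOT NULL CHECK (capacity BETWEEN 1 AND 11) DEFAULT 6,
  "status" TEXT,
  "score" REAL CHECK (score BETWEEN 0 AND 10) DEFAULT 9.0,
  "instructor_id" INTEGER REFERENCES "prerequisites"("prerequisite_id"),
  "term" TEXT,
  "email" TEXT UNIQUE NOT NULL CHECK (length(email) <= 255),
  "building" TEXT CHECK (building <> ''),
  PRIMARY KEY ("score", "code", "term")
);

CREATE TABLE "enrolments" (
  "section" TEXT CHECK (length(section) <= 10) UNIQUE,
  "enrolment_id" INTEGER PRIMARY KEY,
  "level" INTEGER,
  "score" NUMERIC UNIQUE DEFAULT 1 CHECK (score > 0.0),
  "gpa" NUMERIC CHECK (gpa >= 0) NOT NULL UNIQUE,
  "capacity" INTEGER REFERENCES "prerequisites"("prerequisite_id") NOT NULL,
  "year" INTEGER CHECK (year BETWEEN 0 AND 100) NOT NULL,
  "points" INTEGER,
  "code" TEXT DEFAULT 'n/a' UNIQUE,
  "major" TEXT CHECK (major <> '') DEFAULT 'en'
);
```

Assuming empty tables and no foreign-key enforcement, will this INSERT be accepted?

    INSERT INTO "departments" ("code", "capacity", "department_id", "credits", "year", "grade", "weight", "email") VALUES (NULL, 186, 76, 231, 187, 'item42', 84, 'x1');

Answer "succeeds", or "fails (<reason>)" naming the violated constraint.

fails (NOT NULL on code)

code is explicitly set to NULL, but code is part of the PRIMARY KEY (implied NOT NULL).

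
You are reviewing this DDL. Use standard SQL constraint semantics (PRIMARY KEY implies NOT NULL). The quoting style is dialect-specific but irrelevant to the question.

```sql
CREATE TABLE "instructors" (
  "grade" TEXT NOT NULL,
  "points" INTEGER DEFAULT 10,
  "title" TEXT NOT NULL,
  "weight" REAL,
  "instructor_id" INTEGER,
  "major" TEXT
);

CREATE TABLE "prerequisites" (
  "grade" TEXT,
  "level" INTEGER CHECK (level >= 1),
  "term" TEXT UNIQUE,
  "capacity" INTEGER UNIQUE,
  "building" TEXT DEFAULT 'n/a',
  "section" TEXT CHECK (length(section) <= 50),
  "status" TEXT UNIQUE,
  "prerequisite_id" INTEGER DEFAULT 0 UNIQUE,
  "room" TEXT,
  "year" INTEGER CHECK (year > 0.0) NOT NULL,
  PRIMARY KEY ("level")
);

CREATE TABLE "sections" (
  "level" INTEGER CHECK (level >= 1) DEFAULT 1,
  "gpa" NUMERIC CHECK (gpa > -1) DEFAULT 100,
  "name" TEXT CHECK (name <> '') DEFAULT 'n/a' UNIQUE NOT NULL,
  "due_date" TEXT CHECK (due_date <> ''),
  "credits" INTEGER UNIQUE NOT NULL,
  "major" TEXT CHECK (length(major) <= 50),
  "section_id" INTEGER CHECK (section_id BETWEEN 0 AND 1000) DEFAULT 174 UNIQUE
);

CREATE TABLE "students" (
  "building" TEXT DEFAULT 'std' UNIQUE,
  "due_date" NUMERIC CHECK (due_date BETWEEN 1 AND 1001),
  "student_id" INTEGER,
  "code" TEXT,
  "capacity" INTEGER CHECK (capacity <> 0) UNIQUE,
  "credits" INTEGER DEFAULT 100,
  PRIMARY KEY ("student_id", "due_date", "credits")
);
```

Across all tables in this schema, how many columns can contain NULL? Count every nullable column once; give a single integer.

instructors: 4 nullable (points, weight, instructor_id, major — PK none and explicit NOT NULL columns excluded).
prerequisites: 8 nullable (grade, term, capacity, building, section, status, prerequisite_id, room — PK (level) and explicit NOT NULL columns excluded).
sections: 5 nullable (level, gpa, due_date, major, section_id — PK none and explicit NOT NULL columns excluded).
students: 3 nullable (building, code, capacity — PK (student_id, due_date, credits) and explicit NOT NULL columns excluded).
Total: 4 + 8 + 5 + 3 = 20.

20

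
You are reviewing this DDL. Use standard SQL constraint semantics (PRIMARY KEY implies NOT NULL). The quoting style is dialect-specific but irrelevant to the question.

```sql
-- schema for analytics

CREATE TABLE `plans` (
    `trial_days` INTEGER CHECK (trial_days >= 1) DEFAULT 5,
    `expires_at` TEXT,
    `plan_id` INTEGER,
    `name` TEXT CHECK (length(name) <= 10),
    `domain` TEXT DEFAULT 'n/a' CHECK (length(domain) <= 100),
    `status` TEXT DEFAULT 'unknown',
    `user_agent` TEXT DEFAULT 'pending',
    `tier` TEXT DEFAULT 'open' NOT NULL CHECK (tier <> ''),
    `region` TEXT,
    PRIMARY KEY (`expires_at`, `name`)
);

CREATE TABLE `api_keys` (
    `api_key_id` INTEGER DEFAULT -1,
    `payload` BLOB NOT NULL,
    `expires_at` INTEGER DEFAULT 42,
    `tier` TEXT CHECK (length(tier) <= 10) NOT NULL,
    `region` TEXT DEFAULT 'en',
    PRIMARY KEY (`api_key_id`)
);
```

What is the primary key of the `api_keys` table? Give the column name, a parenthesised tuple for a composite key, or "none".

api_key_id is declared PRIMARY KEY as a table-level PRIMARY KEY clause.

api_key_id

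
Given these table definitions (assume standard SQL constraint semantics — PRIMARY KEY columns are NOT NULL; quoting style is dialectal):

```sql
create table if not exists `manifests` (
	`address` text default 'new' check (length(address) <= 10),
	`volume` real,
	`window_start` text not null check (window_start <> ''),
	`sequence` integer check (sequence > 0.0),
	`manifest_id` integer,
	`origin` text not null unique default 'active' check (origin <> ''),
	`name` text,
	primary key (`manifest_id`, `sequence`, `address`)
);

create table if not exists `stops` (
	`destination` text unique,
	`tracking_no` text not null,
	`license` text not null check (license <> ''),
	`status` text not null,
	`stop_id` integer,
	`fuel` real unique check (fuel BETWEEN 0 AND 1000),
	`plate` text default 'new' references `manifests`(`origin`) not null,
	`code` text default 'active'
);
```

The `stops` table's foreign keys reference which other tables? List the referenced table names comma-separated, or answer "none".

- plate REFERENCES manifests(origin).

manifests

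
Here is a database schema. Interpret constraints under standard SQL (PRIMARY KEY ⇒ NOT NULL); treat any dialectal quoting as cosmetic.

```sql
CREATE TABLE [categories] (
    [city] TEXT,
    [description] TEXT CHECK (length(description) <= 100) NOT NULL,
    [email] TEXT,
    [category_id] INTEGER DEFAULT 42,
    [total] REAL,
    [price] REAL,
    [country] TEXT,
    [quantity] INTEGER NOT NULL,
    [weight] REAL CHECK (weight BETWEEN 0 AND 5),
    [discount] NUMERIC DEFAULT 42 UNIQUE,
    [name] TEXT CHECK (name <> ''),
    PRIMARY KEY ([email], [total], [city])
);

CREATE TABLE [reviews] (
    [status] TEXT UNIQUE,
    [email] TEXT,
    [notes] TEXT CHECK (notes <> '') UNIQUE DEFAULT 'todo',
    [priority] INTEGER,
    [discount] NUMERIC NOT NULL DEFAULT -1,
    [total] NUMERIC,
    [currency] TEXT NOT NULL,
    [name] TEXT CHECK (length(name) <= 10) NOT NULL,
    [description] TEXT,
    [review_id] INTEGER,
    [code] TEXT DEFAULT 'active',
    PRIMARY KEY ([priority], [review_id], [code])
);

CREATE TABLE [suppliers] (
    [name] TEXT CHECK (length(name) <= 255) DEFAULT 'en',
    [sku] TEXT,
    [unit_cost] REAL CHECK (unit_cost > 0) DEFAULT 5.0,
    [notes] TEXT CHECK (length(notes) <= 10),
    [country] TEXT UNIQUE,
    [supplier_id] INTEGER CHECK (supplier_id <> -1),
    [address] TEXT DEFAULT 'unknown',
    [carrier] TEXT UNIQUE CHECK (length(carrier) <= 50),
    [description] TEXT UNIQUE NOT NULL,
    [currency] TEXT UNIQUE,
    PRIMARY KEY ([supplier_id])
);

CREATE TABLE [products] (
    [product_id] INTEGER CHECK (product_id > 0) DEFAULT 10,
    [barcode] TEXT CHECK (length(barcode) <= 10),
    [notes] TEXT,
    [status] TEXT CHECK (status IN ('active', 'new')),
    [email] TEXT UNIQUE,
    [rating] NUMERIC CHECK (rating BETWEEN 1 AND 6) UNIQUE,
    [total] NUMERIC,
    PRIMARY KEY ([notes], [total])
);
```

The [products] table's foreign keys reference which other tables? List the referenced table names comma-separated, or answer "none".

No column in products has a REFERENCES clause.

none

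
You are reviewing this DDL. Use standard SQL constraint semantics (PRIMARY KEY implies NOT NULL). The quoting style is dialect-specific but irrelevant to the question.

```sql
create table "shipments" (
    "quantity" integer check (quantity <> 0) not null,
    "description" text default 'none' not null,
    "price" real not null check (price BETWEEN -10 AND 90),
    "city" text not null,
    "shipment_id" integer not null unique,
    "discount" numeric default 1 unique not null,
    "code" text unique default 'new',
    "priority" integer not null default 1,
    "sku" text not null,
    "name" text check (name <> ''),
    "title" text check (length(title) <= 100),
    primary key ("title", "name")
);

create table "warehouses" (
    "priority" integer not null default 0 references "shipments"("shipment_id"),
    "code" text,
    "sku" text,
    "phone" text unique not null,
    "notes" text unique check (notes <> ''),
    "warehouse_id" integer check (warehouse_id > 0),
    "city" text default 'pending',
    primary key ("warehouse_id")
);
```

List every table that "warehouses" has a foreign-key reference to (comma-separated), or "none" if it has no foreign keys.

shipments

- priority REFERENCES shipments(shipment_id).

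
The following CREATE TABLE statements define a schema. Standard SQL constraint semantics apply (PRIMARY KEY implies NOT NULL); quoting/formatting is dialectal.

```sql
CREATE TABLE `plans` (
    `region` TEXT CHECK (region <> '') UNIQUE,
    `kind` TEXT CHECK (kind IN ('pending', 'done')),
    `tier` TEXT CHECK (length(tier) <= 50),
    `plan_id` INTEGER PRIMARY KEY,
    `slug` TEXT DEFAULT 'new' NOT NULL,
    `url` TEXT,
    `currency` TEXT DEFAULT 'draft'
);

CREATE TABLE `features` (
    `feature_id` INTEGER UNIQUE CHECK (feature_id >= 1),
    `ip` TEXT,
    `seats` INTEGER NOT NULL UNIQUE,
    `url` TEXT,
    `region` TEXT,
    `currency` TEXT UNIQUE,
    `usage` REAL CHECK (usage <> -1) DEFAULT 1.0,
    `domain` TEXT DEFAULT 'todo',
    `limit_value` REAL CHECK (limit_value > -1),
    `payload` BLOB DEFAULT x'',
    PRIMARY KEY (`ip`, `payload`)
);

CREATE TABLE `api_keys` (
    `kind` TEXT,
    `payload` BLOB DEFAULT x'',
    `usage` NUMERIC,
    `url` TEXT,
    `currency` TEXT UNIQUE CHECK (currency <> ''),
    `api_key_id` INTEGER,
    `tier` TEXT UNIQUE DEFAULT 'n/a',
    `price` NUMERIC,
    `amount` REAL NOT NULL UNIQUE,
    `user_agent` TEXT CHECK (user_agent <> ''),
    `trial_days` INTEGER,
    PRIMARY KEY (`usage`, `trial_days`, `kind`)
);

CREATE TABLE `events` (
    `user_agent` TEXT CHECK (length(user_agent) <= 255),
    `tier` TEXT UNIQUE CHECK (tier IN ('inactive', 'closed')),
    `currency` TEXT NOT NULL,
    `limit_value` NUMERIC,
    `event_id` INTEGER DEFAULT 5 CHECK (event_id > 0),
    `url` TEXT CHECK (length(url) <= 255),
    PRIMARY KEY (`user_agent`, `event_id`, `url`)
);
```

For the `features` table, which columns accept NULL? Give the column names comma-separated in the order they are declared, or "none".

- feature_id: CHECK does not forbid NULL (a CHECK constraint passes when its expression is NULL) → nullable.
- ip: part of the PRIMARY KEY, which implies NOT NULL → not nullable.
- seats: declared NOT NULL → not nullable.
- url: no NOT NULL constraint applies → nullable.
- region: no NOT NULL constraint applies → nullable.
- currency: UNIQUE does not imply NOT NULL → nullable.
- usage: CHECK does not forbid NULL (a CHECK constraint passes when its expression is NULL) → nullable.
- domain: DEFAULT only fills an omitted column; an explicit NULL is still allowed → nullable.
- limit_value: CHECK does not forbid NULL (a CHECK constraint passes when its expression is NULL) → nullable.
- payload: part of the PRIMARY KEY, which implies NOT NULL → not nullable.

feature_id, url, region, currency, usage, domain, limit_value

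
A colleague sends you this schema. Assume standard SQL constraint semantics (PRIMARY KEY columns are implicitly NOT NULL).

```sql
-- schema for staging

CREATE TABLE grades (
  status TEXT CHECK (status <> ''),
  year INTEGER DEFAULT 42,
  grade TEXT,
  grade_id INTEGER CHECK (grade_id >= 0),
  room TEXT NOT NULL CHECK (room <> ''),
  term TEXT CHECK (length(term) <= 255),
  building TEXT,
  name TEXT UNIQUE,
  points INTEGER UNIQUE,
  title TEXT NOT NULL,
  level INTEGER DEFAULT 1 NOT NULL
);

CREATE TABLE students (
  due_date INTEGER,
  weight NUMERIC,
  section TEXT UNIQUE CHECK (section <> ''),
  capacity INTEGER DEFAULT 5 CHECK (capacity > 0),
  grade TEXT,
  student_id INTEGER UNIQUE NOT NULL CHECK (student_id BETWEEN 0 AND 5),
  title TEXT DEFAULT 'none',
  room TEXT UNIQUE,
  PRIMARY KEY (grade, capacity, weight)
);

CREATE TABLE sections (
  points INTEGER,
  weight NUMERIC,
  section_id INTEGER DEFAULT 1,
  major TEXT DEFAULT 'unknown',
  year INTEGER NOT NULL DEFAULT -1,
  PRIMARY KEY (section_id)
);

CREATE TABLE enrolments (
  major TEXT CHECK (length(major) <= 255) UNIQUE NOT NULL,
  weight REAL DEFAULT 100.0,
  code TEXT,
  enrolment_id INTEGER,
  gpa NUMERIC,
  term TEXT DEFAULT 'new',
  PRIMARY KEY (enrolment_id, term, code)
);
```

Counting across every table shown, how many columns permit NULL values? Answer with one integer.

17

grades: 8 nullable (status, year, grade, grade_id, term, building, name, points — PK none and explicit NOT NULL columns excluded).
students: 4 nullable (due_date, section, title, room — PK (grade, capacity, weight) and explicit NOT NULL columns excluded).
sections: 3 nullable (points, weight, major — PK (section_id) and explicit NOT NULL columns excluded).
enrolments: 2 nullable (weight, gpa — PK (enrolment_id, term, code) and explicit NOT NULL columns excluded).
Total: 8 + 4 + 3 + 2 = 17.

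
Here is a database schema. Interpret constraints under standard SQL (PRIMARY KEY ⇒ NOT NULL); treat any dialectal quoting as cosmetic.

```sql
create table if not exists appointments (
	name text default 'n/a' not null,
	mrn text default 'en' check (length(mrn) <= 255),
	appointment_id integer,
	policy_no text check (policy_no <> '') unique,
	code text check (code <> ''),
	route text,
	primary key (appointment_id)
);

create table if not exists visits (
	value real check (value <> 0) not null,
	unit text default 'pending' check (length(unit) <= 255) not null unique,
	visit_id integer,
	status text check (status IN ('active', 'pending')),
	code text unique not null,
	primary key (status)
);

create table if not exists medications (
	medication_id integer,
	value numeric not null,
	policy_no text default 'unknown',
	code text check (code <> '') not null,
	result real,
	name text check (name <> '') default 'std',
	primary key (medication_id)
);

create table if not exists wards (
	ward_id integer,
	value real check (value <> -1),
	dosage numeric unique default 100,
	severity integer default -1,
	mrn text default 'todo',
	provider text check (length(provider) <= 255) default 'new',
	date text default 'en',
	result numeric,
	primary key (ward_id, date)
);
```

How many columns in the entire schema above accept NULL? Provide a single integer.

14

appointments: 4 nullable (mrn, policy_no, code, route — PK (appointment_id) and explicit NOT NULL columns excluded).
visits: 1 nullable (visit_id — PK (status) and explicit NOT NULL columns excluded).
medications: 3 nullable (policy_no, result, name — PK (medication_id) and explicit NOT NULL columns excluded).
wards: 6 nullable (value, dosage, severity, mrn, provider, result — PK (ward_id, date) and explicit NOT NULL columns excluded).
Total: 4 + 1 + 3 + 6 = 14.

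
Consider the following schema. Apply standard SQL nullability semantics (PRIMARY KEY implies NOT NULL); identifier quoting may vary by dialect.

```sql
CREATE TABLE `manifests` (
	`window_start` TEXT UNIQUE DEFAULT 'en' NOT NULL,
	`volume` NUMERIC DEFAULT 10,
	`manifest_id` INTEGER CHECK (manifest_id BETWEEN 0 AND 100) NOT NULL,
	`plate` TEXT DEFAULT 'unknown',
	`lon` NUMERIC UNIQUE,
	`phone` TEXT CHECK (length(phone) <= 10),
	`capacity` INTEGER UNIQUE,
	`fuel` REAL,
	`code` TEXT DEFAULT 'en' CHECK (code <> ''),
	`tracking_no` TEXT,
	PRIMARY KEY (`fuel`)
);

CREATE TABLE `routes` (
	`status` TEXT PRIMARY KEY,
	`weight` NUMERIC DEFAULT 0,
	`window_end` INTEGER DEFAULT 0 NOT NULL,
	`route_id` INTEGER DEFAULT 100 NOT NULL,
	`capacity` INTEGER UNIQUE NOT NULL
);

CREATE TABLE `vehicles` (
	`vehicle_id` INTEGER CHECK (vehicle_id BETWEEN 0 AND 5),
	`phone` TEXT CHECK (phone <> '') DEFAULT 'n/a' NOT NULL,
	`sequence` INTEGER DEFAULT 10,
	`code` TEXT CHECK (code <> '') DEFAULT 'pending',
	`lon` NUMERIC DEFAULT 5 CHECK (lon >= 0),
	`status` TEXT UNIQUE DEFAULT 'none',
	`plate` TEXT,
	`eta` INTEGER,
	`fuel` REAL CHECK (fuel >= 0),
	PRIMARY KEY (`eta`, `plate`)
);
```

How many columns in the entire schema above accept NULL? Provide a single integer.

manifests: 7 nullable (volume, plate, lon, phone, capacity, code, tracking_no — PK (fuel) and explicit NOT NULL columns excluded).
routes: 1 nullable (weight — PK (status) and explicit NOT NULL columns excluded).
vehicles: 6 nullable (vehicle_id, sequence, code, lon, status, fuel — PK (eta, plate) and explicit NOT NULL columns excluded).
Total: 7 + 1 + 6 = 14.

14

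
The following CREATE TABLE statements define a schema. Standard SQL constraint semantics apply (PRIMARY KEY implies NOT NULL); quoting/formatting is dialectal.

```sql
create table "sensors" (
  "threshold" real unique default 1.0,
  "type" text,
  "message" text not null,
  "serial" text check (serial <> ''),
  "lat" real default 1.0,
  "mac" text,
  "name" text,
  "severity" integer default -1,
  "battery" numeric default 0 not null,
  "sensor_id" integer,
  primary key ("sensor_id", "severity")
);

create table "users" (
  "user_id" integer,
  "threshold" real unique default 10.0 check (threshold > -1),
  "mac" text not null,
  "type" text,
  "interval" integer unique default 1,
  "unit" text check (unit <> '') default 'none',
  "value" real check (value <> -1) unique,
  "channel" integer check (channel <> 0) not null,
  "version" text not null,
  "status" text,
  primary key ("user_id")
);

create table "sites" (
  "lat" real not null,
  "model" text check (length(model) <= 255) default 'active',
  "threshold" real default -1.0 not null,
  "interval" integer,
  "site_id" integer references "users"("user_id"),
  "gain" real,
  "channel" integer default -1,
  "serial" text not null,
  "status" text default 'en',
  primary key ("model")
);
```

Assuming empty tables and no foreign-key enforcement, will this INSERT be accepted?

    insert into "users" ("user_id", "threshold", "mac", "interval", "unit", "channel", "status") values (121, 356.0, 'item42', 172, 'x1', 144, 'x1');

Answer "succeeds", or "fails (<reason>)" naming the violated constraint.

fails (NOT NULL on version)

version is omitted from the column list and has no DEFAULT, so it would receive NULL.
But version is declared NOT NULL.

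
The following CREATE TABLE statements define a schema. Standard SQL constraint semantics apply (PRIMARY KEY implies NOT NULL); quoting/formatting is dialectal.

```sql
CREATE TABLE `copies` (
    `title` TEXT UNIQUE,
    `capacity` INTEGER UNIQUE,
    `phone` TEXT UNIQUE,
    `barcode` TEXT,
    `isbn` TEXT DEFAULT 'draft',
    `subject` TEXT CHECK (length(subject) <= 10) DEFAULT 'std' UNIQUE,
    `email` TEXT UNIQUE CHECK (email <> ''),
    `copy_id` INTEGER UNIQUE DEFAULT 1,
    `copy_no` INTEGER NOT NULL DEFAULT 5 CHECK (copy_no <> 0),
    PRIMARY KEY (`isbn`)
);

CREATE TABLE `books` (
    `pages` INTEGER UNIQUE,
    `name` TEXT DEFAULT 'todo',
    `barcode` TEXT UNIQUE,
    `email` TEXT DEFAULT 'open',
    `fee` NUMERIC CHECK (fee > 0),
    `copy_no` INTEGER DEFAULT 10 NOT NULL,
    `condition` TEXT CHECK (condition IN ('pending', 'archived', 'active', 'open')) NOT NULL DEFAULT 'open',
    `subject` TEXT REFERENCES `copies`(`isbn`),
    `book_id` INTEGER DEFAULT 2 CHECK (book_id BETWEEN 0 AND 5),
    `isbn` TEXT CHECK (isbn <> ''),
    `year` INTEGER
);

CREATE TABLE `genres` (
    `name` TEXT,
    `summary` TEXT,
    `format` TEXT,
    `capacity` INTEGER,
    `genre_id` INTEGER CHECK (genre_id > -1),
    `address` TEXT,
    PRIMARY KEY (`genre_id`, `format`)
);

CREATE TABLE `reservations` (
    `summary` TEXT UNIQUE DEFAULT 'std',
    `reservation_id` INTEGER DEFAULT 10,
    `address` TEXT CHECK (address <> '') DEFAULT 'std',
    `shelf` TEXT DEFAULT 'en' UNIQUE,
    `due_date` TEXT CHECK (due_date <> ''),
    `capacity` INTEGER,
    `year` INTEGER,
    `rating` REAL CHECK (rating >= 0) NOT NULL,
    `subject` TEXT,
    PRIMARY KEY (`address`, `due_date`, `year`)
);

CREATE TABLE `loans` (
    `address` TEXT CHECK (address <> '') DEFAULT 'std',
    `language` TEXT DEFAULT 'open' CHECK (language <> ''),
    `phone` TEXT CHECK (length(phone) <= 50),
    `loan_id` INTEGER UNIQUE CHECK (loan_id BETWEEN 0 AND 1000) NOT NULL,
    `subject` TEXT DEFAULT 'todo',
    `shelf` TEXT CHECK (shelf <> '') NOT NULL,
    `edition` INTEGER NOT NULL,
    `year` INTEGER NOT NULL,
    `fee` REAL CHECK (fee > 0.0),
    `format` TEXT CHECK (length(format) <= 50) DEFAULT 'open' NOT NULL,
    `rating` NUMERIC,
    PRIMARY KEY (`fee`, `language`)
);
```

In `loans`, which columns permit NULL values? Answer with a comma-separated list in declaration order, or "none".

- address: CHECK does not forbid NULL (a CHECK constraint passes when its expression is NULL) → nullable.
- language: part of the PRIMARY KEY, which implies NOT NULL → not nullable.
- phone: CHECK does not forbid NULL (a CHECK constraint passes when its expression is NULL) → nullable.
- loan_id: declared NOT NULL → not nullable.
- subject: DEFAULT only fills an omitted column; an explicit NULL is still allowed → nullable.
- shelf: declared NOT NULL → not nullable.
- edition: declared NOT NULL → not nullable.
- year: declared NOT NULL → not nullable.
- fee: part of the PRIMARY KEY, which implies NOT NULL → not nullable.
- format: declared NOT NULL → not nullable.
- rating: no NOT NULL constraint applies → nullable.

address, phone, subject, rating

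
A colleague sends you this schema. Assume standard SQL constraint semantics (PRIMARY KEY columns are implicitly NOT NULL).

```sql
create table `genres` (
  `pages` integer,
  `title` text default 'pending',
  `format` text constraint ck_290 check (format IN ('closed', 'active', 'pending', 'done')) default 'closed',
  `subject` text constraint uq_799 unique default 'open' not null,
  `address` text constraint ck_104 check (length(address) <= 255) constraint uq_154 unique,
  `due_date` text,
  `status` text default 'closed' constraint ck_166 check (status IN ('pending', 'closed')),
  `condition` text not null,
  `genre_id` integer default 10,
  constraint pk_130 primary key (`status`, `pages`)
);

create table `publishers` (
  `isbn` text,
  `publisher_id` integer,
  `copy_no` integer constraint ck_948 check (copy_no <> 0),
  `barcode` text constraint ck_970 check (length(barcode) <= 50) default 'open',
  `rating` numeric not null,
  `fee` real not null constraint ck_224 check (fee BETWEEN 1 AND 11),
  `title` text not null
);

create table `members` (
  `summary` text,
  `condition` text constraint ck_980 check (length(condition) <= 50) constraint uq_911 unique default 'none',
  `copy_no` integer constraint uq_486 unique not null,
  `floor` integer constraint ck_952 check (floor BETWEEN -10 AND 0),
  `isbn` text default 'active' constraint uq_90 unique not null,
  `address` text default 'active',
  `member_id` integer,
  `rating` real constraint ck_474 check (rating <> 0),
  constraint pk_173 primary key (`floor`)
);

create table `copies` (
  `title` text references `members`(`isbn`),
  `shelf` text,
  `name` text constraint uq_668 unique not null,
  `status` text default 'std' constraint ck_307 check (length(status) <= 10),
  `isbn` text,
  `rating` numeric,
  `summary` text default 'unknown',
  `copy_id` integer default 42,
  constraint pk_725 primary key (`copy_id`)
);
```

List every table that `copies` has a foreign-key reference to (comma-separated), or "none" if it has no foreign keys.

members

- title REFERENCES members(isbn).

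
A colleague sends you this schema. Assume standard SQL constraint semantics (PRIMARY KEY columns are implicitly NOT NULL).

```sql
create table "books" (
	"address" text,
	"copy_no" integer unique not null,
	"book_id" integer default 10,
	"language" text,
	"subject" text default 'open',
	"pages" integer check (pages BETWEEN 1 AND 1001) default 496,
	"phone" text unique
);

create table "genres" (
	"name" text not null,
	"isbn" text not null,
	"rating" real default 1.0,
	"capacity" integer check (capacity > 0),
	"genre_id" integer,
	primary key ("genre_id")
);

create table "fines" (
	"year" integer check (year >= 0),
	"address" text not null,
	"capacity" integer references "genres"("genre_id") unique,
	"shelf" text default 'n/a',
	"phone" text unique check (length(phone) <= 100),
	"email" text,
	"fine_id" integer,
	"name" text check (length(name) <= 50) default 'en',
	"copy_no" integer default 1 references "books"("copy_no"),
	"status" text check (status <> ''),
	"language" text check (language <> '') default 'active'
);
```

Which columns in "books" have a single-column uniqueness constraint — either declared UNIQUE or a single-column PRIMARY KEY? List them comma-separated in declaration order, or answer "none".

- address: no UNIQUE or single-column PK constraint.
- copy_no: declared UNIQUE → unique.
- book_id: no UNIQUE or single-column PK constraint.
- language: no UNIQUE or single-column PK constraint.
- subject: no UNIQUE or single-column PK constraint.
- pages: no UNIQUE or single-column PK constraint.
- phone: declared UNIQUE → unique.

copy_no, phone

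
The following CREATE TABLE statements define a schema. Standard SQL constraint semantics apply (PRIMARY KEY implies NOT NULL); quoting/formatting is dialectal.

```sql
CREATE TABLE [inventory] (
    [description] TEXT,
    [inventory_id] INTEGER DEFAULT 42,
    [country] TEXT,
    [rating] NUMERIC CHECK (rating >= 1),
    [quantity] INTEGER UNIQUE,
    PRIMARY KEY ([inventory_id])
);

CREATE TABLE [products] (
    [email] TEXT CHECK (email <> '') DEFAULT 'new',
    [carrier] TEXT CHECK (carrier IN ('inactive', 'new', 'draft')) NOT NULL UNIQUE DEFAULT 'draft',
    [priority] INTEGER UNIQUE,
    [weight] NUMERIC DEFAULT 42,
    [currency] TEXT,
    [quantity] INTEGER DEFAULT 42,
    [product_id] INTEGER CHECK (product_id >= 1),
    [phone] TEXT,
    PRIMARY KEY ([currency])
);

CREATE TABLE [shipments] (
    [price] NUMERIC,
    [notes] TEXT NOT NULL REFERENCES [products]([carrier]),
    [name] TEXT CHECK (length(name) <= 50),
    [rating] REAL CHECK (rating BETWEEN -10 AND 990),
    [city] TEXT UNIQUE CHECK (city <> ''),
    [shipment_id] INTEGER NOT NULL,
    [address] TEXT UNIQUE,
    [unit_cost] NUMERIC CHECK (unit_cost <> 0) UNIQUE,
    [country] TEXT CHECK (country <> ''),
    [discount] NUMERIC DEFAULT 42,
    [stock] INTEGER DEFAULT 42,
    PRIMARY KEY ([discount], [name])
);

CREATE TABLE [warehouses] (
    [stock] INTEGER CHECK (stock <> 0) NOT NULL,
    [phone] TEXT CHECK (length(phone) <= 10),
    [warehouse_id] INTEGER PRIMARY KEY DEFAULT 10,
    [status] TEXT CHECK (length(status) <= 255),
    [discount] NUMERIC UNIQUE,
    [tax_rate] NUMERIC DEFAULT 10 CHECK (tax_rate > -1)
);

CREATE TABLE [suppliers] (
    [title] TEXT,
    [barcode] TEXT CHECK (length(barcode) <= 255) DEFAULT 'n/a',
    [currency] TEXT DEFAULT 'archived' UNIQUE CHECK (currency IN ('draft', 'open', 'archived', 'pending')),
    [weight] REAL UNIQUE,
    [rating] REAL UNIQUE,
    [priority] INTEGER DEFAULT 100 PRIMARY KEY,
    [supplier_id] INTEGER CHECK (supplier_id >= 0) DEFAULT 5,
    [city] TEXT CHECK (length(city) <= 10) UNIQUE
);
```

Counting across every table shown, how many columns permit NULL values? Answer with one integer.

28

inventory: 4 nullable (description, country, rating, quantity — PK (inventory_id) and explicit NOT NULL columns excluded).
products: 6 nullable (email, priority, weight, quantity, product_id, phone — PK (currency) and explicit NOT NULL columns excluded).
shipments: 7 nullable (price, rating, city, address, unit_cost, country, stock — PK (discount, name) and explicit NOT NULL columns excluded).
warehouses: 4 nullable (phone, status, discount, tax_rate — PK (warehouse_id) and explicit NOT NULL columns excluded).
suppliers: 7 nullable (title, barcode, currency, weight, rating, supplier_id, city — PK (priority) and explicit NOT NULL columns excluded).
Total: 4 + 6 + 7 + 4 + 7 = 28.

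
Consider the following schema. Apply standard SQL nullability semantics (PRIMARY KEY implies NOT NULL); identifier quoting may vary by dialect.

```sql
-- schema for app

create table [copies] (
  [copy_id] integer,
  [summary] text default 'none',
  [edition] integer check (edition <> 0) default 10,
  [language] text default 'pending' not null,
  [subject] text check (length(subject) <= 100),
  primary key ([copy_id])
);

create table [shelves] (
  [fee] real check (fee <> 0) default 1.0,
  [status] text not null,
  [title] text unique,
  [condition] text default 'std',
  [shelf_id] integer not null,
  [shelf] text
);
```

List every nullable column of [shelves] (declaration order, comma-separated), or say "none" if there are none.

- fee: CHECK does not forbid NULL (a CHECK constraint passes when its expression is NULL) → nullable.
- status: declared NOT NULL → not nullable.
- title: UNIQUE does not imply NOT NULL → nullable.
- condition: DEFAULT only fills an omitted column; an explicit NULL is still allowed → nullable.
- shelf_id: declared NOT NULL → not nullable.
- shelf: no NOT NULL constraint applies → nullable.

fee, title, condition, shelf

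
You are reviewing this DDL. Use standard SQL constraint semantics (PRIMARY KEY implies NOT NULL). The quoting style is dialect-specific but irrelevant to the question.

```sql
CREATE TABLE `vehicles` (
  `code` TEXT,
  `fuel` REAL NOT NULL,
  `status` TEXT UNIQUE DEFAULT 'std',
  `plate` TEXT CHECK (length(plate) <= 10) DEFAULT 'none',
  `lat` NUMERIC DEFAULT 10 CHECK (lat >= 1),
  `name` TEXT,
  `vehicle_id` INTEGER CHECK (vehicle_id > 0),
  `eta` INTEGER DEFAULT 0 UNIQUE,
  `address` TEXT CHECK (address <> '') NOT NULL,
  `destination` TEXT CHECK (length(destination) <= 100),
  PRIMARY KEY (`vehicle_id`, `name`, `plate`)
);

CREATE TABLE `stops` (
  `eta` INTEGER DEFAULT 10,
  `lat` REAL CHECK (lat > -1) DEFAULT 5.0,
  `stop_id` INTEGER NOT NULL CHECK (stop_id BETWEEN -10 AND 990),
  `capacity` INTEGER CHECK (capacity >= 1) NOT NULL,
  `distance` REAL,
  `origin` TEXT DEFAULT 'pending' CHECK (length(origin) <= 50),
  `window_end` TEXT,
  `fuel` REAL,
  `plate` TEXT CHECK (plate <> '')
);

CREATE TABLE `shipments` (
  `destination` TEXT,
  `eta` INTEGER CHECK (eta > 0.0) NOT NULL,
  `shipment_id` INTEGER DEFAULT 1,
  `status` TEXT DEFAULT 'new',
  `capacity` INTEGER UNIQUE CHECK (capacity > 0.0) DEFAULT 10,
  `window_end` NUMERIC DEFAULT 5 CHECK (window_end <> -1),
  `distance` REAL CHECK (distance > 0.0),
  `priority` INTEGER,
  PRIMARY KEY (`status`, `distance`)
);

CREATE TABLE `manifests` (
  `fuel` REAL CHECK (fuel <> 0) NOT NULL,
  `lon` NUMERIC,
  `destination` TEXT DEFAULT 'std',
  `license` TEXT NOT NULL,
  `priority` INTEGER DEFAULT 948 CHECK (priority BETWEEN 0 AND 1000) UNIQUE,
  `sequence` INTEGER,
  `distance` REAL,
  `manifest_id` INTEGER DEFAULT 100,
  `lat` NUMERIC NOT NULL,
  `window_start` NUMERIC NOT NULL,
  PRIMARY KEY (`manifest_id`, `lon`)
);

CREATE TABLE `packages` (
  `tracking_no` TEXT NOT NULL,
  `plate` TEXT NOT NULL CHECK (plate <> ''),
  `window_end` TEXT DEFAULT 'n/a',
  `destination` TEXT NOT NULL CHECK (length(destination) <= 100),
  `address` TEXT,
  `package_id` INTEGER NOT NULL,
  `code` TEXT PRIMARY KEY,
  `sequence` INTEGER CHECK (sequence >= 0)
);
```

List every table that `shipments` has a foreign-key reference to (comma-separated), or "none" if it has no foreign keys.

No column in shipments has a REFERENCES clause.

none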